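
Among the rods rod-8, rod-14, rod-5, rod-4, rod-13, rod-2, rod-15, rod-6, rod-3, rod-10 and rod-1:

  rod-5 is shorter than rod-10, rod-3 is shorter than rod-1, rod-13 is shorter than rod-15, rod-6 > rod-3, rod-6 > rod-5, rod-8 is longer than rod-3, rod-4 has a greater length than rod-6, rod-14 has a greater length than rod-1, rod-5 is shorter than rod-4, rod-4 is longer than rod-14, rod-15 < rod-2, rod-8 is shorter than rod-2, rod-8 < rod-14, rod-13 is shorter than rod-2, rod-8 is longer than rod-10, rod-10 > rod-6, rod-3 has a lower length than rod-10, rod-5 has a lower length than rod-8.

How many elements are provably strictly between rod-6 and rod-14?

2

Chaining upward from rod-6 reaches: rod-10, rod-8, rod-2, rod-4.
Chaining downward from rod-14 reaches: rod-5, rod-3, rod-10, rod-8, rod-1.
Strictly between rod-6 and rod-14 are those in both lists: rod-10, rod-8 — 2 elements.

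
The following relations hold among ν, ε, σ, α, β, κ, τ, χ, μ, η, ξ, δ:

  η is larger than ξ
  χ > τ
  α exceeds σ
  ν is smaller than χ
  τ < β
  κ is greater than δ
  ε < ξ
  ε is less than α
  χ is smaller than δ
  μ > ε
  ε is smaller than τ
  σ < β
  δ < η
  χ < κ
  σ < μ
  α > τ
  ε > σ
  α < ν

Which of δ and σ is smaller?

σ < ε and ε < τ give σ < τ.
Then τ < α extends the chain to α.
Then α < ν extends the chain to ν.
With ν < χ: σ < ε < τ < α < ν < χ.
Then χ < δ extends the chain to δ.
So σ < δ; σ is the smaller of the two.

σ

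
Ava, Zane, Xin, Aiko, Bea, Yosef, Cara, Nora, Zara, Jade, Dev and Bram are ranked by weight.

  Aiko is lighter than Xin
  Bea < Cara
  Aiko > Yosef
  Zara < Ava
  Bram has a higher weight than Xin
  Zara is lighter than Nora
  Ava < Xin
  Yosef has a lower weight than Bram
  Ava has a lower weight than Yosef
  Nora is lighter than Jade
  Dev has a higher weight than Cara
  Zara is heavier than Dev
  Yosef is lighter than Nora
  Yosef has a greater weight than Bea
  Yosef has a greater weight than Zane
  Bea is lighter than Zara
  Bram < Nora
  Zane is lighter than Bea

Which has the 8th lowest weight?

Chaining the given pairs: Zane < Bea < Cara < Dev < Zara < Ava < Yosef < Aiko < Xin < Bram < Nora < Jade.
Counting 8 from the smallest end gives Aiko.

Aiko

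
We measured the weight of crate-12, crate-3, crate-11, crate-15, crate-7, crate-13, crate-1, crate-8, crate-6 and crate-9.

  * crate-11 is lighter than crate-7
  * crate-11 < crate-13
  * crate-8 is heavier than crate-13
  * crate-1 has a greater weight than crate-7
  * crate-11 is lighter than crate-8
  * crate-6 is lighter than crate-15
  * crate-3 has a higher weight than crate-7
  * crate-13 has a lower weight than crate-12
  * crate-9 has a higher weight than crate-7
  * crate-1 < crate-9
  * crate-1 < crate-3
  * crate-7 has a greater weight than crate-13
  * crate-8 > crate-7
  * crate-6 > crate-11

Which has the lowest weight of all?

Chaining upward from crate-11: directly above it, crate-6, crate-13, crate-7, crate-8; then crate-12, crate-1, crate-9, crate-3, crate-15.
That covers every other element, and nothing is given below crate-11, so crate-11 is the lowest weight.

crate-11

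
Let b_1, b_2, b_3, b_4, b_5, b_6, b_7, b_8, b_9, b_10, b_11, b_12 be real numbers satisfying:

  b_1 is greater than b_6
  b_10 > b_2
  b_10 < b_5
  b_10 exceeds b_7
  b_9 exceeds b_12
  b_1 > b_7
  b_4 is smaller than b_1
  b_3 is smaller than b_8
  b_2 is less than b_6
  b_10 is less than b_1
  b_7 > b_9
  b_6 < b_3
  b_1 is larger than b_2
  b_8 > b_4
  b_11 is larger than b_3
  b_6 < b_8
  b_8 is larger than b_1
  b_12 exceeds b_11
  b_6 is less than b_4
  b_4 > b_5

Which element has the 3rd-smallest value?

Chaining the given pairs: b_2 < b_6 < b_3 < b_11 < b_12 < b_9 < b_7 < b_10 < b_5 < b_4 < b_1 < b_8.
The 3rd smallest is b_3.

b_3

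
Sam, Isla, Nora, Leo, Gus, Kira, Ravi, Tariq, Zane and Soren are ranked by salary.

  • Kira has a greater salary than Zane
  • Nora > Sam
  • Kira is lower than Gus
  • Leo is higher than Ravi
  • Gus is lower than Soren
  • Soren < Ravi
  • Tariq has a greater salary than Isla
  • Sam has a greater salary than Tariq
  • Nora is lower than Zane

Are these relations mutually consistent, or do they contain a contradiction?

consistent

Every relation is compatible with Isla < Tariq < Sam < Nora < Zane < Kira < Gus < Soren < Ravi < Leo; the set is consistent.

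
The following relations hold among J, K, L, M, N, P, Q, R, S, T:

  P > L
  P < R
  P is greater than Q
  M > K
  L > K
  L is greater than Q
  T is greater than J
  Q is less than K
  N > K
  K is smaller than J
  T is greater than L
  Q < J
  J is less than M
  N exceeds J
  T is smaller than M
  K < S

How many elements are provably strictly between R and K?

2

Chaining upward from K reaches: J, N, L, S, T, M, P.
Chaining downward from R reaches: Q, L, P.
Strictly between K and R are those in both lists: L, P — 2 elements.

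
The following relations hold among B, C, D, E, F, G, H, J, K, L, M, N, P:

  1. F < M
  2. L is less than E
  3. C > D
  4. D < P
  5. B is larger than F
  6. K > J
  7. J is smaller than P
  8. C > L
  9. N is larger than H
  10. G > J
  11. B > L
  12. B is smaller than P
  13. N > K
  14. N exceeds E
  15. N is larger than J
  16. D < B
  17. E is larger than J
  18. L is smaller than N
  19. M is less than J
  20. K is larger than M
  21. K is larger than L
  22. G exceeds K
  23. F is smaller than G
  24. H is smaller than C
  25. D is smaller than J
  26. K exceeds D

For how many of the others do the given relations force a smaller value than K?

The elements the relations force below K are F, L, M, D, J — no chain reaches any other.
That is 5.

5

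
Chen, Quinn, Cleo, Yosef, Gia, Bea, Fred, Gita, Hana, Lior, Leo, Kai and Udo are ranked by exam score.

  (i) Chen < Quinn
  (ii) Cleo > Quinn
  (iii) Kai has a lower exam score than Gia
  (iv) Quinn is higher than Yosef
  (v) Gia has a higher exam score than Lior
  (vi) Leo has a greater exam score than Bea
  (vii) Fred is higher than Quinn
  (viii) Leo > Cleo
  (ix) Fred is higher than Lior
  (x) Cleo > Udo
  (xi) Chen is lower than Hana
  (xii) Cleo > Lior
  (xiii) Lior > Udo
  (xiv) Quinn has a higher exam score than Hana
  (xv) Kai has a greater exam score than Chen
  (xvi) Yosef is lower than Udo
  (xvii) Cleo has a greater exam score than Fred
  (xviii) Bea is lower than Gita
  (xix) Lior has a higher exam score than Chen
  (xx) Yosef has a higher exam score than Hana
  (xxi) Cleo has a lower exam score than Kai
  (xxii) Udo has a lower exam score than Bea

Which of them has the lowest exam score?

Chaining upward from Chen: directly above it, Hana, Lior, Quinn, Kai; then Yosef, Fred, Cleo, Gia; then Udo, Leo; then Bea; then Gita.
That covers every other element, and nothing is given below Chen, so Chen is the lowest exam score.

Chen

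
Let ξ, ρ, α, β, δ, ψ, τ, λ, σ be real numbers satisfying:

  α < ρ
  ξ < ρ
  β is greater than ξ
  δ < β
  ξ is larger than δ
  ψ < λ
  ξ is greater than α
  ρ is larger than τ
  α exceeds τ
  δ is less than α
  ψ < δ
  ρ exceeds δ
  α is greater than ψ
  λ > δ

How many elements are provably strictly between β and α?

1

Chaining upward from α reaches: ξ, ρ.
Chaining downward from β reaches: τ, ψ, δ, ξ.
Strictly between α and β are those in both lists: ξ — 1 element.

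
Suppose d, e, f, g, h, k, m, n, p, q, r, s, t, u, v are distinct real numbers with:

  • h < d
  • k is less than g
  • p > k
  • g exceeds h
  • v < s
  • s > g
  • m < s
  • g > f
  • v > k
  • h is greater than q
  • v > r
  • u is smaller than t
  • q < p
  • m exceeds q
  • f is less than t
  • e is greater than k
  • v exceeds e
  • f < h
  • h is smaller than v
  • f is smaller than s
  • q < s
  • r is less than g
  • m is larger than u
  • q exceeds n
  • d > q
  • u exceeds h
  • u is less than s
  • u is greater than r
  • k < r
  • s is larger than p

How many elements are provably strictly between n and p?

Chaining upward from n reaches: q, h, g, v, u, m, s, d, t.
Chaining downward from p reaches: k, q.
Strictly between n and p are those in both lists: q — 1 element.

1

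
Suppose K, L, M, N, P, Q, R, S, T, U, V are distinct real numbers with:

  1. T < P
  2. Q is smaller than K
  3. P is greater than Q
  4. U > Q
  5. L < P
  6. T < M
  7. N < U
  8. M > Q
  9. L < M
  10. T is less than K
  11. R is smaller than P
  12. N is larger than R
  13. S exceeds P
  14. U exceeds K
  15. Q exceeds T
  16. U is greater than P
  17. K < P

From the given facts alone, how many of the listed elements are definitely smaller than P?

5

From P the given relations immediately reach T, Q, K, L, R.
No other element is forced below P by the given relations, so the count is 5.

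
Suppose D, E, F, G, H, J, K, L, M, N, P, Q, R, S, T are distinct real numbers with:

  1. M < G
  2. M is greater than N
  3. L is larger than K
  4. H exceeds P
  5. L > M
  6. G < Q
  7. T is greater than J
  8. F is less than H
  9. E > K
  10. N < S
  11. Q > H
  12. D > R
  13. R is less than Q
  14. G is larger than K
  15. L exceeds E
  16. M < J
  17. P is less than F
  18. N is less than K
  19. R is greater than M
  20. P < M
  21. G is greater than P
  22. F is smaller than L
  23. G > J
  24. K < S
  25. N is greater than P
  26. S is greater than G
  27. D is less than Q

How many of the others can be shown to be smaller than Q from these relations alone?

The elements the relations force below Q are P, F, H, N, M, R, K, J, G, D — no chain reaches any other.
That is 10.

10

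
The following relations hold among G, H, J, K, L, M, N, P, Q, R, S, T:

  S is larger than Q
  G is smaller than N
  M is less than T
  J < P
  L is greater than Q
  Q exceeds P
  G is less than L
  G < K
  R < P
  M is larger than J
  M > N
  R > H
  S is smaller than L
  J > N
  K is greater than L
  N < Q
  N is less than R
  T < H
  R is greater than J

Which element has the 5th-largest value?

P

Chaining the given pairs: G < N < J < M < T < H < R < P < Q < S < L < K.
Counting 5 from the largest end gives P.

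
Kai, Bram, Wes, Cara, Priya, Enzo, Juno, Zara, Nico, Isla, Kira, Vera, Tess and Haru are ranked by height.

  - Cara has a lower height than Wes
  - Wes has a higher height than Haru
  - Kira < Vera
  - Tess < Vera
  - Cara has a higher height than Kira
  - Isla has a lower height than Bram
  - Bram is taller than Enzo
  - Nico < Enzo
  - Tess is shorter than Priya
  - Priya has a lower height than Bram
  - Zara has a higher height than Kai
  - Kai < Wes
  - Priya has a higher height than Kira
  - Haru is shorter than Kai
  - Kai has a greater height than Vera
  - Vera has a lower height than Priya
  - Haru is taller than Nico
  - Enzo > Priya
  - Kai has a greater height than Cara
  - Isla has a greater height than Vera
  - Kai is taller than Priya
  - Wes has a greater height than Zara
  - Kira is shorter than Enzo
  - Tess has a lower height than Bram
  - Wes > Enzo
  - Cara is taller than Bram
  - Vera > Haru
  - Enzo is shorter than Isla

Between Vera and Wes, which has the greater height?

Following the relations from Vera: Vera < Priya < Enzo < Isla < Bram < Cara < Kai < Zara < Wes.
So Vera < Wes; Wes is the taller of the two.

Wes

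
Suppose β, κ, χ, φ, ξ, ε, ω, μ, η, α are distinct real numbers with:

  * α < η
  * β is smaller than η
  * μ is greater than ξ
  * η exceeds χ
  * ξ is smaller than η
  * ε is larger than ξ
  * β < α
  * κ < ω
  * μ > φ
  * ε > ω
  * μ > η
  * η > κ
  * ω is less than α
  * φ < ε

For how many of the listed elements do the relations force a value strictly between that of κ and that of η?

The relations place κ below η. An element lies strictly between them when it is forced above κ and also forced below η.
Above κ: {ω, α, μ, ε}. Below η: {χ, ω, ξ, β, α}.
Intersection: {ω, α} — 2.

2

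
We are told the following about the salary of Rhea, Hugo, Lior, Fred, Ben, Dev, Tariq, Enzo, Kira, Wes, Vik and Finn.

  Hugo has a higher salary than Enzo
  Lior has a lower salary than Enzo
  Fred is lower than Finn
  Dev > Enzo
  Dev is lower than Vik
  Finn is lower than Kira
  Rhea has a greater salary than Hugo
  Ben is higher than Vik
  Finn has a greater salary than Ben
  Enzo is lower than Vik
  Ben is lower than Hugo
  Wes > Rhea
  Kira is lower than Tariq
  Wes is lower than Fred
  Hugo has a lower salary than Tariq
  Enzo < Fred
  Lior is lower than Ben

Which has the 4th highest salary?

Chaining the given pairs: Lior < Enzo < Dev < Vik < Ben < Hugo < Rhea < Wes < Fred < Finn < Kira < Tariq.
The 4th largest is Fred.

Fred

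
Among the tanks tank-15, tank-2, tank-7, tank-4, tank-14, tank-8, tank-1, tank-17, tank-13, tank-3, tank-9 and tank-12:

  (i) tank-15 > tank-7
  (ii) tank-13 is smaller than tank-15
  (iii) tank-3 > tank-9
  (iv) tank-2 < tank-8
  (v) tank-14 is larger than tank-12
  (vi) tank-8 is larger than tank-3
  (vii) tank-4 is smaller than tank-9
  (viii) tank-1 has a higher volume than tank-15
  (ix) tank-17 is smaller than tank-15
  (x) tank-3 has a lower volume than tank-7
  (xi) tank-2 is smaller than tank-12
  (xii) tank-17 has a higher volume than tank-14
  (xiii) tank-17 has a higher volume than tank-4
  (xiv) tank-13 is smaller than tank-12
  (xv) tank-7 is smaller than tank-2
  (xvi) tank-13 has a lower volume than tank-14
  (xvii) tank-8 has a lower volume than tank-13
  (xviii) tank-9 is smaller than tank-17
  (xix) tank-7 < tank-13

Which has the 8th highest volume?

Chaining the given pairs: tank-4 < tank-9 < tank-3 < tank-7 < tank-2 < tank-8 < tank-13 < tank-12 < tank-14 < tank-17 < tank-15 < tank-1.
The 8th largest is tank-2.

tank-2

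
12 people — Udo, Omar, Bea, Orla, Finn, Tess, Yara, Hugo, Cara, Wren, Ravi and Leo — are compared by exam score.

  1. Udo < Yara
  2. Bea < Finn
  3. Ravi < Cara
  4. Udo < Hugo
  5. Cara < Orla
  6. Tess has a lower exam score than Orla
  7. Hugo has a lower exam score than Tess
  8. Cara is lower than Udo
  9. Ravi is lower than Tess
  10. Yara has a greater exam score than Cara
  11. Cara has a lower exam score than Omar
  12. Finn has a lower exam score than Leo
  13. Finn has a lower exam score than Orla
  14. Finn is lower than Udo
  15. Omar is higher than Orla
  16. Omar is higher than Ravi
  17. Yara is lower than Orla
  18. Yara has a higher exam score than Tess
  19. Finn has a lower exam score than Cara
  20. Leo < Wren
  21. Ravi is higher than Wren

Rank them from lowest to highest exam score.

Each adjacent pair is fixed by a given relation: Bea < Finn; Finn < Leo; Leo < Wren; Wren < Ravi; Ravi < Cara; Cara < Udo; Udo < Hugo; Hugo < Tess; Tess < Yara; Yara < Orla; Orla < Omar. Chaining them end to end gives the full order.

Bea < Finn < Leo < Wren < Ravi < Cara < Udo < Hugo < Tess < Yara < Orla < Omar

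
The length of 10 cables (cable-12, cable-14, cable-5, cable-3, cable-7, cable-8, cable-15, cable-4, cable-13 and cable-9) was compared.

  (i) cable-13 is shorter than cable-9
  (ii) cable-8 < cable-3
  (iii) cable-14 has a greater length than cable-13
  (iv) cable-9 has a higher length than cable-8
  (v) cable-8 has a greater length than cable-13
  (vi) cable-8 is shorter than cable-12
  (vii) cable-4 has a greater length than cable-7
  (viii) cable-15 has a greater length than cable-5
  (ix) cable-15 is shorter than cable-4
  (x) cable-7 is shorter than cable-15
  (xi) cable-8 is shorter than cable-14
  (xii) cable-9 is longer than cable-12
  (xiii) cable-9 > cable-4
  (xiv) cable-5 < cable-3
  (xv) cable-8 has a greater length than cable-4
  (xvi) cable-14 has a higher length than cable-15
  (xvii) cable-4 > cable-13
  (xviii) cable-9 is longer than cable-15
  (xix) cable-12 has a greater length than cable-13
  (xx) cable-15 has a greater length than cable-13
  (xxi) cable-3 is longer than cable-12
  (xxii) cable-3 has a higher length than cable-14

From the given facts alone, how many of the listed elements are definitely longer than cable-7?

From cable-7 the given relations immediately reach cable-15, cable-4.
From those, cable-8, cable-14, cable-9 — 5 in total.
From those, cable-12, cable-3 — 7 in total.
No other element is forced above cable-7 by the given relations, so the count is 7.

7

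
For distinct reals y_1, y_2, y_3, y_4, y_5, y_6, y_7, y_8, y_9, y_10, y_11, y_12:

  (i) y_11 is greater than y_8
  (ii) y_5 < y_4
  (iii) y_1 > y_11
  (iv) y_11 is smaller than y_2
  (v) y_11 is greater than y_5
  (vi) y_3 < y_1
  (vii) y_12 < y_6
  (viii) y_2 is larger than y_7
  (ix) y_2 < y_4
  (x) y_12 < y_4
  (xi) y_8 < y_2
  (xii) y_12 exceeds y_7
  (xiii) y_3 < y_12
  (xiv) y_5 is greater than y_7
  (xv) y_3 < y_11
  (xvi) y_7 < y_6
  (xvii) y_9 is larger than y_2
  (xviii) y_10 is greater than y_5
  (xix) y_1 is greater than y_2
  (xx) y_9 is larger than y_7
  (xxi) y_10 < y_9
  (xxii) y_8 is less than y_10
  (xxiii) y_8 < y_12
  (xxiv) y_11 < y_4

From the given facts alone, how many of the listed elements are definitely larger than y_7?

The elements the relations force above y_7 are y_5, y_12, y_11, y_10, y_6, y_2, y_9, y_1, y_4 — no chain reaches any other.
That is 9.

9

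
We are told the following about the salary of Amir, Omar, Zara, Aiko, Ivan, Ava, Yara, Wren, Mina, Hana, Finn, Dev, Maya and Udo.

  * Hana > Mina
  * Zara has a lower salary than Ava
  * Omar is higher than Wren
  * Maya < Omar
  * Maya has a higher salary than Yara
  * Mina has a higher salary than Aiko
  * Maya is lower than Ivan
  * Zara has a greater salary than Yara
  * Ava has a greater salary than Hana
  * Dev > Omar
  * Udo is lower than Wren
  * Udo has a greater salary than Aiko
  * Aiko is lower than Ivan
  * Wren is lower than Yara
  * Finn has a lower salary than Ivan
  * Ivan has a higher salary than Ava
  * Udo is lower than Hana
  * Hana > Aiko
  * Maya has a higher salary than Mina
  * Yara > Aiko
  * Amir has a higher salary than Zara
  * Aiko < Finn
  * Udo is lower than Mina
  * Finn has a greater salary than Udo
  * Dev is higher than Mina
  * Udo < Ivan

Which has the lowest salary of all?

Aiko

Chaining upward from Aiko: directly above it, Udo, Finn, Yara, Mina, Hana, Ivan; then Wren, Zara, Maya, Dev, Ava; then Omar, Amir.
That covers every other element, and nothing is given below Aiko, so Aiko is the lowest salary.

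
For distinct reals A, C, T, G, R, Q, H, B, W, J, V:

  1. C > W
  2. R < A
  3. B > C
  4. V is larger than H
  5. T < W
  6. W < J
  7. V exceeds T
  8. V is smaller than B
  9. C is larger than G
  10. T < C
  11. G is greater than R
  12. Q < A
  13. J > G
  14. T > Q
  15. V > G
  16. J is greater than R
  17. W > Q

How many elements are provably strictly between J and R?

The relations place R below J. An element lies strictly between them when it is forced above R and also forced below J.
Above R: {G, V, A, C, B}. Below J: {Q, T, W, G}.
Intersection: {G} — 1.

1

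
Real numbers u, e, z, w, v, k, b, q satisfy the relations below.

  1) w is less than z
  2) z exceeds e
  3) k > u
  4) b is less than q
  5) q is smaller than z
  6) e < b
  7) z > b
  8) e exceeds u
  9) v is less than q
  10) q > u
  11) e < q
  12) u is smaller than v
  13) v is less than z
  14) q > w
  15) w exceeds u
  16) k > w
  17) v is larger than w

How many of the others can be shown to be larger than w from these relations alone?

The elements the relations force above w are v, q, z, k — no chain reaches any other.
That is 4.

4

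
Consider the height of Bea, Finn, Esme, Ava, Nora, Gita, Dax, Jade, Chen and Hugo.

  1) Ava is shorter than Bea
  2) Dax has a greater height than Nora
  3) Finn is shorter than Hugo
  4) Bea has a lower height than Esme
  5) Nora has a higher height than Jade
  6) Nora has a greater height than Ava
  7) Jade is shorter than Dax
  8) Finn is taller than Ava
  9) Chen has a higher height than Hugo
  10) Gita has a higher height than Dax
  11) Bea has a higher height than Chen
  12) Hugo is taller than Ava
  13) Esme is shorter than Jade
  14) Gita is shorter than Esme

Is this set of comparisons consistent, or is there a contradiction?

inconsistent

Chaining the given relations yields Esme < Jade < Nora < Dax < Gita, so Esme < Gita. But one relation states Gita < Esme. These cannot both hold.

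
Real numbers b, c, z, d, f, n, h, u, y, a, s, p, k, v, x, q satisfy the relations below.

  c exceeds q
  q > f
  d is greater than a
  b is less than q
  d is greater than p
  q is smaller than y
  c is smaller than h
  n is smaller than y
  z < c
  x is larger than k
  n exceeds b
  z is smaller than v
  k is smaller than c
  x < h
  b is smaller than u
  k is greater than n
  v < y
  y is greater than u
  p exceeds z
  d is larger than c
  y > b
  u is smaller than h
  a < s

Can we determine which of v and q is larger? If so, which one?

Following every chain through v: above v we get y; below v we get z.
q is not reached, and no chain runs the other way from q to v.
So the given relations leave the order of v and q undetermined.

undetermined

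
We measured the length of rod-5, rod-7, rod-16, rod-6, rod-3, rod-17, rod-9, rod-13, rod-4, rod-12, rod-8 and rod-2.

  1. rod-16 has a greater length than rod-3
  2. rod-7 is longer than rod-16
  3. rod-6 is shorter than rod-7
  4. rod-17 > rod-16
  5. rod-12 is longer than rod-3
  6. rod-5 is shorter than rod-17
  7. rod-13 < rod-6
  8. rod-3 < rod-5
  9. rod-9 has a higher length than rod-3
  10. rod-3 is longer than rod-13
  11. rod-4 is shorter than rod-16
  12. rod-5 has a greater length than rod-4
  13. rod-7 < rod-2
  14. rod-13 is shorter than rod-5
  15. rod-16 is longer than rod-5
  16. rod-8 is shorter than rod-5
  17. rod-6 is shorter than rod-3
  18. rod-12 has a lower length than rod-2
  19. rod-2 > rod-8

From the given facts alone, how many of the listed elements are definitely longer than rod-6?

Directly above rod-6: rod-3, rod-7.
One step further: rod-9, rod-5, rod-16, rod-12, rod-2 (7 so far).
One step further: rod-17 (8 so far).
No other element is forced above rod-6 by the given relations, so the count is 8.

8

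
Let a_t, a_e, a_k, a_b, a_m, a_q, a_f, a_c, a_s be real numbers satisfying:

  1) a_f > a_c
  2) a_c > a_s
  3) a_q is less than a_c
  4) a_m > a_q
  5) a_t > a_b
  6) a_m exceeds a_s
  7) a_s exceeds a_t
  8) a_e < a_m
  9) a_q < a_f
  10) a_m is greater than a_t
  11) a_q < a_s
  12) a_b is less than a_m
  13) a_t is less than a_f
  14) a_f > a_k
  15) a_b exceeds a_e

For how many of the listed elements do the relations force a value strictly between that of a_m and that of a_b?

Chaining upward from a_b reaches: a_t, a_s, a_c, a_f.
Chaining downward from a_m reaches: a_e, a_t, a_q, a_s.
Strictly between a_b and a_m are those in both lists: a_t, a_s — 2 elements.

2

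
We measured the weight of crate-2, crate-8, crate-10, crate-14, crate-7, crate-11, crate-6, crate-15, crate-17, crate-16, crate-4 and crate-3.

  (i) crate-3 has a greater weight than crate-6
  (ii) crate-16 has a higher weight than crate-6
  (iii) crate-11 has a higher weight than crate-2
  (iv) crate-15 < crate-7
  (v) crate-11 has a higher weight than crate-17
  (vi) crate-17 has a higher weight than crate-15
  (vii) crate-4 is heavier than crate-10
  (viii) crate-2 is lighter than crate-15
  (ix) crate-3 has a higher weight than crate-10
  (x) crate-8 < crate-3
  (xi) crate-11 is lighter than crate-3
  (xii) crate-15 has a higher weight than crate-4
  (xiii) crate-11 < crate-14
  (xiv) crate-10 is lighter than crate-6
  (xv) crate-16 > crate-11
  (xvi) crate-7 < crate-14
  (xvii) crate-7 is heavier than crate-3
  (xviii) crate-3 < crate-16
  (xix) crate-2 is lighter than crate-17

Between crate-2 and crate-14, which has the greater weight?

crate-14

Link the given pairs in sequence: crate-2 < crate-15; crate-15 < crate-17; crate-17 < crate-11; crate-11 < crate-3; crate-3 < crate-7; crate-7 < crate-14.
Chaining these gives crate-2 < crate-15 < crate-17 < crate-11 < crate-3 < crate-7 < crate-14.
So crate-2 < crate-14; crate-14 is the heavier of the two.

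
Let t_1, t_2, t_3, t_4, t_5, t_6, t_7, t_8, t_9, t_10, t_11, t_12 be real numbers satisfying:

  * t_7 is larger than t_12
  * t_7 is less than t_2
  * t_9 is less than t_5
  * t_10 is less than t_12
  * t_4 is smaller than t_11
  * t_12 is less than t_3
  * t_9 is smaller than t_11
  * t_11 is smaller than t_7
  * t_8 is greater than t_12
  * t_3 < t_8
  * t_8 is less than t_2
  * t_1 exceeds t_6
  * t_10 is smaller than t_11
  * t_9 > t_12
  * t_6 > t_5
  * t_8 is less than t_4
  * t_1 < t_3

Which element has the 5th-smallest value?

Piecing the relations together gives one ordering: t_10 < t_12 < t_9 < t_5 < t_6 < t_1 < t_3 < t_8 < t_4 < t_11 < t_7 < t_2.
Counting 5 from the smallest end gives t_6.

t_6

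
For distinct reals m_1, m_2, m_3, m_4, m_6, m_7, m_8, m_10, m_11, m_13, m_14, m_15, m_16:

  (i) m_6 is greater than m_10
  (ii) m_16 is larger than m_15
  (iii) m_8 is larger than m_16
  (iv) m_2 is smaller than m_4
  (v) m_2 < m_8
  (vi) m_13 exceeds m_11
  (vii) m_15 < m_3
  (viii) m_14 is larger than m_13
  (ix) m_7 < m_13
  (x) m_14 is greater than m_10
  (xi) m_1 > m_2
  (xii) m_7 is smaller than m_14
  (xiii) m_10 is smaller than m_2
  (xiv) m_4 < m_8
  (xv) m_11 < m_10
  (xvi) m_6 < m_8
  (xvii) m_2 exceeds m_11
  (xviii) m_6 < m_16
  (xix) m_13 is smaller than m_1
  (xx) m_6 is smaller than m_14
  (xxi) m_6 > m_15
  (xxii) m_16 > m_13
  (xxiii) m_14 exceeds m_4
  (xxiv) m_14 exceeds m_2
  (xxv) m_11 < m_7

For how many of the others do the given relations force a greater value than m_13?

4

From m_13 the given relations immediately reach m_16, m_14, m_1.
From those, m_8 — 4 in total.
No other element is forced above m_13 by the given relations, so the count is 4.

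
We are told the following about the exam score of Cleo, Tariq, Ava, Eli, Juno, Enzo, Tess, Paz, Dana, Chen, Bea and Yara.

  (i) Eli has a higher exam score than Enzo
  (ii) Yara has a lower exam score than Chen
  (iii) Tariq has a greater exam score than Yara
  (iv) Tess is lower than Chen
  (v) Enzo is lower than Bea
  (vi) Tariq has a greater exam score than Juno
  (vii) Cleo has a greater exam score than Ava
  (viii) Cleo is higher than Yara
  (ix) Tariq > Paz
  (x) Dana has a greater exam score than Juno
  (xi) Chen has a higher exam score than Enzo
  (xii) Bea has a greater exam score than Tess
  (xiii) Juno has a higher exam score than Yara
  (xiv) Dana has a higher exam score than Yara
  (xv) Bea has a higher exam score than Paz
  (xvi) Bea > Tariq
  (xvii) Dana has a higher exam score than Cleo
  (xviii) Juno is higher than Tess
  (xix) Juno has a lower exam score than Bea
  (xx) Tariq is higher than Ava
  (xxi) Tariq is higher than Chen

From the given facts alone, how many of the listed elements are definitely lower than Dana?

5

Directly below Dana: Yara, Juno, Cleo.
One step further: Ava, Tess (5 so far).
Nothing else is reachable below Dana; 5 in all.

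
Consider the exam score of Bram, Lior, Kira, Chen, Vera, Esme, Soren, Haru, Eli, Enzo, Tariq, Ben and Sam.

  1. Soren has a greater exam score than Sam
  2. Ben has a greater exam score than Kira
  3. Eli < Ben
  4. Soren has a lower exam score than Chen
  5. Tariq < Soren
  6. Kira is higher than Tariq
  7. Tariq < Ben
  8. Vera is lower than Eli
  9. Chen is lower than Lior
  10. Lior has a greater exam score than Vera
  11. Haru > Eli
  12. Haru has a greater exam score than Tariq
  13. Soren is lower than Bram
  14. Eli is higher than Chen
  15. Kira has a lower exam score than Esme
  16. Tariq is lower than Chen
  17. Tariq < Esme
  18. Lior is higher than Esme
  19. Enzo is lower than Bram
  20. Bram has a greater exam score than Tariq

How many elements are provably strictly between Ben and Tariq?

4

Chaining upward from Tariq reaches: Soren, Kira, Esme, Chen, Lior, Eli, Bram, Haru.
Chaining downward from Ben reaches: Vera, Sam, Soren, Kira, Chen, Eli.
Strictly between Tariq and Ben are those in both lists: Soren, Kira, Chen, Eli — 4 elements.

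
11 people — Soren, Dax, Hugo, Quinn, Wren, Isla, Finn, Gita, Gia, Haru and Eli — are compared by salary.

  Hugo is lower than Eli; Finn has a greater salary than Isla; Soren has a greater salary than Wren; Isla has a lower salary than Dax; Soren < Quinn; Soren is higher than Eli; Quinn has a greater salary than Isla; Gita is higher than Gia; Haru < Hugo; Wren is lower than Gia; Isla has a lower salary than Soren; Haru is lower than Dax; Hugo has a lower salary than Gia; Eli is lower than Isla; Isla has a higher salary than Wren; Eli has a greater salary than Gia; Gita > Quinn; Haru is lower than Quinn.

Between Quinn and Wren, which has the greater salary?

Quinn

Wren < Gia and Gia < Eli give Wren < Eli.
With Eli < Isla: Wren < Gia < Eli < Isla.
Then Isla < Soren extends the chain to Soren.
With Soren < Quinn: Wren < Gia < Eli < Isla < Soren < Quinn.
So Wren < Quinn; Quinn is the higher of the two.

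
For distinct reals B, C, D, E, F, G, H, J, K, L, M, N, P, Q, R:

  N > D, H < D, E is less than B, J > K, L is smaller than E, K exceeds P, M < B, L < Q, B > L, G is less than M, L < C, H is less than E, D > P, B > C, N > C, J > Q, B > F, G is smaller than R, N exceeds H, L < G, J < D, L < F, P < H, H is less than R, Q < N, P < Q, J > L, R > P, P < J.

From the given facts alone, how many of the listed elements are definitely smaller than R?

4

Directly below R: P, G, H.
One step further: L (4 so far).
Nothing else is reachable below R; 4 in all.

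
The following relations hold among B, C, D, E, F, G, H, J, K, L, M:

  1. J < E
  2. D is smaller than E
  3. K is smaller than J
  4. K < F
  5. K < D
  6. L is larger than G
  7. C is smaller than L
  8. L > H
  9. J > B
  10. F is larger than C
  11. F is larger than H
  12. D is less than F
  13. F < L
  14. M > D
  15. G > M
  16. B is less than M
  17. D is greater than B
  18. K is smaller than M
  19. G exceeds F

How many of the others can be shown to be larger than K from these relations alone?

7

Directly above K: D, M, J, F.
One step further: G, E, L (7 so far).
No other element is forced above K by the given relations, so the count is 7.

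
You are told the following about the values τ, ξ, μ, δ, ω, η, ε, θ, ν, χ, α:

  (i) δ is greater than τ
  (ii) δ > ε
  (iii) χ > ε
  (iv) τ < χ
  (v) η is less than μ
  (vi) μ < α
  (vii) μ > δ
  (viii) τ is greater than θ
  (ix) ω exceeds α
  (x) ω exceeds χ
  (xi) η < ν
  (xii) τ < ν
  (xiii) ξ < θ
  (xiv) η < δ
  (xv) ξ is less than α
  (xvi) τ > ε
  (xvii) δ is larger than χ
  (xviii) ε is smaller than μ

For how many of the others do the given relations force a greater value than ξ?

8

Directly above ξ: θ, α.
One step further: τ, ω (4 so far).
One step further: χ, δ, ν (7 so far).
One step further: μ (8 so far).
No other element is forced above ξ by the given relations, so the count is 8.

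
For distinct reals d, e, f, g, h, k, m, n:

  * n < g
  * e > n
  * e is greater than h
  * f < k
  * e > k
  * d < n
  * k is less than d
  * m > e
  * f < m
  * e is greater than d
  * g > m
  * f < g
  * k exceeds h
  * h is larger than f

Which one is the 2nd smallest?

h

Chaining the given pairs: f < h < k < d < n < e < m < g.
Counting 2 from the smallest end gives h.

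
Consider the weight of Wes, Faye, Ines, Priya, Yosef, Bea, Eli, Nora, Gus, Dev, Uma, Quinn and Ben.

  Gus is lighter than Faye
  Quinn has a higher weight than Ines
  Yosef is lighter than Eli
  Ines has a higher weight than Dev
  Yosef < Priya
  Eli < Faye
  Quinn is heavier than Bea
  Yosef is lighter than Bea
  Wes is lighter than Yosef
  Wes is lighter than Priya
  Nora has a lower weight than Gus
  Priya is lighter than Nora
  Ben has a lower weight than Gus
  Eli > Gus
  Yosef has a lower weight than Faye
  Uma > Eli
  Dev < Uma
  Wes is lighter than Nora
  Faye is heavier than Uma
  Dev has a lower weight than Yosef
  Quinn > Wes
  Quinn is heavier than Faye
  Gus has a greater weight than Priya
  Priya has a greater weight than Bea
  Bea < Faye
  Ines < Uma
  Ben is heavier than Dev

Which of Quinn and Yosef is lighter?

Following the relations from Yosef: Yosef < Bea < Priya < Nora < Gus < Eli < Uma < Faye < Quinn.
So Yosef < Quinn; Yosef is the lighter of the two.

Yosef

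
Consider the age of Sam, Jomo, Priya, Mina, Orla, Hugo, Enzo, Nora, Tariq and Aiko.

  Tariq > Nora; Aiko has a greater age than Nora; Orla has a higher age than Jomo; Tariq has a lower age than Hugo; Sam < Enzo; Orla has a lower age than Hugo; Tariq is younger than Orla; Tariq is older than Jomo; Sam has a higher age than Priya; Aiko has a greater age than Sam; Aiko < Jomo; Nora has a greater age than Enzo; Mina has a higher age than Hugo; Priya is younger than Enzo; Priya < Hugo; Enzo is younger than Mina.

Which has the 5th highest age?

Jomo

Piecing the relations together gives one ordering: Priya < Sam < Enzo < Nora < Aiko < Jomo < Tariq < Orla < Hugo < Mina.
Counting 5 from the largest end gives Jomo.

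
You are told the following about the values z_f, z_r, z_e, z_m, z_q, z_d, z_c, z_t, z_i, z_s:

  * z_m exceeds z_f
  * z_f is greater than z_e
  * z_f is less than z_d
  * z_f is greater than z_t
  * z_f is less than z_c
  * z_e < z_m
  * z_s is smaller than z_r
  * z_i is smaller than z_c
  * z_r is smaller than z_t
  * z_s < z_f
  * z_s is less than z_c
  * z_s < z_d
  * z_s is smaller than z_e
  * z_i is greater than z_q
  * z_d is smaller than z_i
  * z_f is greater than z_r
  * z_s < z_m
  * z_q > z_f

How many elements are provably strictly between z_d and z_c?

1

The relations place z_d below z_c. An element lies strictly between them when it is forced above z_d and also forced below z_c.
Above z_d: {z_i}. Below z_c: {z_s, z_r, z_t, z_e, z_f, z_q, z_i}.
Intersection: {z_i} — 1.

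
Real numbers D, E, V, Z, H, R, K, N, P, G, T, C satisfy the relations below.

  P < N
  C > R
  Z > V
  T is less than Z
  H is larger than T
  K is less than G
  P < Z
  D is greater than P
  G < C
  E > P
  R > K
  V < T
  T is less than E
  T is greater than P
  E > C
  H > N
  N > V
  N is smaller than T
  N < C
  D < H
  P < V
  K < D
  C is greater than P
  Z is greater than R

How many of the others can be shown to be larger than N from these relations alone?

From N the given relations immediately reach T, C, H.
From those, Z, E — 5 in total.
Nothing else is reachable above N; 5 in all.

5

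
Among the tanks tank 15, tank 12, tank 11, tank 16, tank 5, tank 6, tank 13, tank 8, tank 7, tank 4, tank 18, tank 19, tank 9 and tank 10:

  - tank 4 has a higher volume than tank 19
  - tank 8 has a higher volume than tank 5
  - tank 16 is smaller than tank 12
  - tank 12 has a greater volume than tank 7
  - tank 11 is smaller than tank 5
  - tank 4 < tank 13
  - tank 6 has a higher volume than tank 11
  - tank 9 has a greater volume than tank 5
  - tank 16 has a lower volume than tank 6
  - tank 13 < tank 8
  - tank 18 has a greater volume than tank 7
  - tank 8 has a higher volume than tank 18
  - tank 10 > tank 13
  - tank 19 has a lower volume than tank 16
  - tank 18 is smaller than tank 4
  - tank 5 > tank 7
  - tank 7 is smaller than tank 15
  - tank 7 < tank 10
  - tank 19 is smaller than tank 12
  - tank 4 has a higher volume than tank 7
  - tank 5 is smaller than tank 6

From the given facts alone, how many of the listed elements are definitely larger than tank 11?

The elements the relations force above tank 11 are tank 5, tank 8, tank 9, tank 6 — no chain reaches any other.
That is 4.

4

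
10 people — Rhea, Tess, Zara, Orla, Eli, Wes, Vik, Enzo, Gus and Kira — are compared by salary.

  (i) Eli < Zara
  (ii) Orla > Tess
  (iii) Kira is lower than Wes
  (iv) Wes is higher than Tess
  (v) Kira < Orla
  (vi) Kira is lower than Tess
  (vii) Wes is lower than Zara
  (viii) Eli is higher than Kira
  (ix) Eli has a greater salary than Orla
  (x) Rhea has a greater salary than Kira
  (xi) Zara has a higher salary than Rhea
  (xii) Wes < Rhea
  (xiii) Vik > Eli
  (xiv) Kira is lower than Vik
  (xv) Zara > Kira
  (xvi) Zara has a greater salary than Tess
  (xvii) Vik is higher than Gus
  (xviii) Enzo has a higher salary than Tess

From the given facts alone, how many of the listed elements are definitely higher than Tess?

Directly above Tess: Wes, Enzo, Orla, Zara.
One step further: Rhea, Eli (6 so far).
One step further: Vik (7 so far).
Nothing else is reachable above Tess; 7 in all.

7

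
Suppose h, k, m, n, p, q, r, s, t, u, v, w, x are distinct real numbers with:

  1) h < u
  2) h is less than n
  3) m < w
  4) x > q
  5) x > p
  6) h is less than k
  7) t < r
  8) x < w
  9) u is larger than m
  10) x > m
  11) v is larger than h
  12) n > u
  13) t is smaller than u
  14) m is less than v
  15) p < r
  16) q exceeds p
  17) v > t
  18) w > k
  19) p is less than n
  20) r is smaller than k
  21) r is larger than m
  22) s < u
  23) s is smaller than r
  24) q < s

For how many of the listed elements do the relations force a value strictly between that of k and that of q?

2

The relations place q below k. An element lies strictly between them when it is forced above q and also forced below k.
Above q: {x, s, u, r, n, w}. Below k: {t, p, m, h, s, r}.
Intersection: {s, r} — 2.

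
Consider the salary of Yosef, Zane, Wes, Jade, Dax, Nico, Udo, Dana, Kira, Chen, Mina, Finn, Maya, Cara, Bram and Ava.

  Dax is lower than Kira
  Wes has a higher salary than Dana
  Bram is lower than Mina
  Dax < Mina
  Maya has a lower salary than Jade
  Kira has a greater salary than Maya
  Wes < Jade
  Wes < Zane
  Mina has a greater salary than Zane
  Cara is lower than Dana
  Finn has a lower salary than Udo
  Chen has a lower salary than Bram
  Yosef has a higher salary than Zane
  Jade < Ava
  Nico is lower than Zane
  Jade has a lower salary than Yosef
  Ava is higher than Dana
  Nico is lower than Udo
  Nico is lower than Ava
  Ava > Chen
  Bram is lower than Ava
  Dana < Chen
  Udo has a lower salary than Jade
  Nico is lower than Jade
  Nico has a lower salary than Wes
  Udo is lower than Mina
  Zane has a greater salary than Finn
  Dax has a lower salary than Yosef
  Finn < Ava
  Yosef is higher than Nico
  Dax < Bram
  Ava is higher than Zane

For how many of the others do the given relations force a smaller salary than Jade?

7

The elements the relations force below Jade are Finn, Nico, Cara, Dana, Maya, Wes, Udo — no chain reaches any other.
That is 7.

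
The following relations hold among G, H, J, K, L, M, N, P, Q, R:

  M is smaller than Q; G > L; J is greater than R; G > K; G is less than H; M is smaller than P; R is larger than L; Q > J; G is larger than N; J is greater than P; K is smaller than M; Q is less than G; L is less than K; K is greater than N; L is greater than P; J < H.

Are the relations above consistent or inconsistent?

inconsistent

Chaining the given relations yields K < M < P < L, so K < L. But one relation states L < K. These cannot both hold.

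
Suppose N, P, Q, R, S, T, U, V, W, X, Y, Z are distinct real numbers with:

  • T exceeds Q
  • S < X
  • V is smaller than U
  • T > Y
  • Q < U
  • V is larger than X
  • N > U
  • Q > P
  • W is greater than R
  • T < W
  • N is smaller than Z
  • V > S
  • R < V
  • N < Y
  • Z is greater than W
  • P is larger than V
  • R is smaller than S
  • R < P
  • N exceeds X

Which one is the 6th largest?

Chaining the given pairs: R < S < X < V < P < Q < U < N < Y < T < W < Z.
Counting 6 from the largest end gives U.

U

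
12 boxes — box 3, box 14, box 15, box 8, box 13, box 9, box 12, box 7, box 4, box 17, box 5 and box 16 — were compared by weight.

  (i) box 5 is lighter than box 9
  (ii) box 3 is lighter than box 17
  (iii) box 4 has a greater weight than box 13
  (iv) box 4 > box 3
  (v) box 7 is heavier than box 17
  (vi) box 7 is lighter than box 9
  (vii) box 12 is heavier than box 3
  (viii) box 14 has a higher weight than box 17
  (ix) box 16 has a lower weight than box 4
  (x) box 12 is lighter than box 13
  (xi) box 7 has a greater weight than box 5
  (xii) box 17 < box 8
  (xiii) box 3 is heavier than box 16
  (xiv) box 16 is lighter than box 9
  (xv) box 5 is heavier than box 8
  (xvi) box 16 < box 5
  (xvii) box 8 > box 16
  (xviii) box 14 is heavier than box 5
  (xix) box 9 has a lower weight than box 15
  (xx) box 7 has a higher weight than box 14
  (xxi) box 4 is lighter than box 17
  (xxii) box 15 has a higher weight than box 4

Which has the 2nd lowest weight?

The consecutive relations fix a unique order: box 16 < box 3 < box 12 < box 13 < box 4 < box 17 < box 8 < box 5 < box 14 < box 7 < box 9 < box 15.
The 2nd smallest is box 3.

box 3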